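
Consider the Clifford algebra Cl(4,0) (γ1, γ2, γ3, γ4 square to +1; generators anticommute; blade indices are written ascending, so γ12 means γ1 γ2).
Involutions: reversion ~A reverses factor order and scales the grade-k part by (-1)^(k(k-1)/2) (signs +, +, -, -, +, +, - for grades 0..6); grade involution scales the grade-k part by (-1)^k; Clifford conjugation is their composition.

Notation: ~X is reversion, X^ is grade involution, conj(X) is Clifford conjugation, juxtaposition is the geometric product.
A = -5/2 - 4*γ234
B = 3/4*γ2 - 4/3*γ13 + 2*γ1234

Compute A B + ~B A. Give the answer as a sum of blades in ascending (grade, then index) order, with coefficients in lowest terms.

first term: -8*γ1 - 15/8*γ2 + 10/3*γ13 - 3*γ34 + 16/3*γ124 - 5*γ1234
second term: 8*γ1 - 15/8*γ2 - 10/3*γ13 - 3*γ34 + 16/3*γ124 - 5*γ1234
Answer: -15/4*γ2 - 6*γ34 + 32/3*γ124 - 10*γ1234


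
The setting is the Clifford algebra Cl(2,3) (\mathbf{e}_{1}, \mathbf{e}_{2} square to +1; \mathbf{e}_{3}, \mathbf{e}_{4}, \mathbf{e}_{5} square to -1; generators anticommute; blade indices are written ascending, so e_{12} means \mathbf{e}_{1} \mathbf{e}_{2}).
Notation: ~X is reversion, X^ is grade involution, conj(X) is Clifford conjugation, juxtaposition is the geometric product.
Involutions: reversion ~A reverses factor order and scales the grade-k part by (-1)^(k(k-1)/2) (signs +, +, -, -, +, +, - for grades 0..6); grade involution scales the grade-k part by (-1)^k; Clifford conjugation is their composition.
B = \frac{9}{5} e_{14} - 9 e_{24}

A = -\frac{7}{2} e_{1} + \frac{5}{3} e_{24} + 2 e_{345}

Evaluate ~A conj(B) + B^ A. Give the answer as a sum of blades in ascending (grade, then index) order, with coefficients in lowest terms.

first term: -15 + \frac{63}{10} e_{4} - 3 e_{12} - \frac{63}{2} e_{124} - \frac{18}{5} e_{135} + 18 e_{235}
second term: -15 + \frac{63}{10} e_{4} + 3 e_{12} + \frac{63}{2} e_{124} + \frac{18}{5} e_{135} - 18 e_{235}
Answer: -30 + \frac{63}{5} e_{4}


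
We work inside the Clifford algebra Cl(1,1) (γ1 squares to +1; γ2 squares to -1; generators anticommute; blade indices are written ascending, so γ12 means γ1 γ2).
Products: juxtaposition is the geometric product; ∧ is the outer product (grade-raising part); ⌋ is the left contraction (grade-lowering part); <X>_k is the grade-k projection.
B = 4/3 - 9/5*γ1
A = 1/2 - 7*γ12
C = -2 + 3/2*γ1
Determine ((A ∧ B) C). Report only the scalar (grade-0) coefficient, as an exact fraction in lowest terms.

step 1: 2/3 - 9/10*γ1 - 28/3*γ12
step 2: -161/60 + 14/5*γ1 + 14*γ2 + 56/3*γ12
Answer: -161/60


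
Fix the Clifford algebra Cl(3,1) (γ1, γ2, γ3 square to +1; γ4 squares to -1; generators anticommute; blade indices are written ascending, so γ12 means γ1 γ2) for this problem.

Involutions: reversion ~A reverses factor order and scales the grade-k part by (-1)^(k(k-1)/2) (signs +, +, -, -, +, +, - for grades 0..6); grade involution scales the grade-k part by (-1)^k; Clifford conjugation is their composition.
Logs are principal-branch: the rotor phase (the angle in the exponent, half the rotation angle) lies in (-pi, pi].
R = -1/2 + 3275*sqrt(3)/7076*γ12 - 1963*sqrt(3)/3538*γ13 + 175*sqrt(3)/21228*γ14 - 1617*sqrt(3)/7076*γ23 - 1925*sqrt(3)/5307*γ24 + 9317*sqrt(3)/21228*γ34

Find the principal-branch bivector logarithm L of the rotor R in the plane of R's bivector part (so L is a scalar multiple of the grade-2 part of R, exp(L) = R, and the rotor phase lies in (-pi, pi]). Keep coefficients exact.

The scalar part of R is -1/2, so the principal-branch rotor phase is pinned; divide the bivector part by its sine to get the unit plane — L is the phase times that plane.
Concretely: cos(phase) = -1/2 gives phase = ±2*pi/3, and since phase/sin(phase) is even the sign is immaterial: L = (phase/sin(phase)) * <R>_2 = (4*sqrt(3)*pi/9) * <R>_2.
Answer: 3275*pi/5307*γ12 - 3926*pi/5307*γ13 + 175*pi/15921*γ14 - 539*pi/1769*γ23 - 7700*pi/15921*γ24 + 9317*pi/15921*γ34


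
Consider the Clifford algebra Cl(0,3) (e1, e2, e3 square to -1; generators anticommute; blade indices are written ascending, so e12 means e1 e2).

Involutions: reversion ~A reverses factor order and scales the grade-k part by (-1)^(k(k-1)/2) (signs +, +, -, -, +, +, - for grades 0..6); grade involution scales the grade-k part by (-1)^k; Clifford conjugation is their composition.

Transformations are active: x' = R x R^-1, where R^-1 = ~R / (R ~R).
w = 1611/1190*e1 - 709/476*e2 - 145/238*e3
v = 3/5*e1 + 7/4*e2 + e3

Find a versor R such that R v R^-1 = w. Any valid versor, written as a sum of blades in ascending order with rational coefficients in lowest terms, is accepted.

R = v + w = 465/238*e1 + 31/119*e2 + 93/238*e3 works: the equal norms (-1769/400) guarantee its sandwich swaps v into w.
Answer: 465/238*e1 + 31/119*e2 + 93/238*e3


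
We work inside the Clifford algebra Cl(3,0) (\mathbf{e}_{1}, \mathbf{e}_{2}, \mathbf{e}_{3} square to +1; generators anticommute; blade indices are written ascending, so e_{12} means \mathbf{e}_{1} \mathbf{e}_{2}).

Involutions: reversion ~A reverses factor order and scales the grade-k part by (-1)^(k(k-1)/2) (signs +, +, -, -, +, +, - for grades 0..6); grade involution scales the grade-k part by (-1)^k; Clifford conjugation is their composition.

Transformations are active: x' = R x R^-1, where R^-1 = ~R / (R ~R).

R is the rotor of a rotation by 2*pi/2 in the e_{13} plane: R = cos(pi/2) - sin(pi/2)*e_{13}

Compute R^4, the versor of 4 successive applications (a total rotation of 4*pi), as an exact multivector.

Rotor phase runs at HALF the rotation angle; powers of one rotor simply add phase, so after 4 steps in e_{13} the phase is 4*pi/2 = 2 \pi and R^4 = cos(2 \pi) - sin(2 \pi)*e_{13}.
cos(2 \pi) = 1 and sin(2 \pi) = 0, so R^4 = 1. The total rotation 4*pi is 2 full turns, so every vector returns to itself, yet the rotor is +1, back on the identity sheet (an even number of 2*pi turns).
Answer: 1


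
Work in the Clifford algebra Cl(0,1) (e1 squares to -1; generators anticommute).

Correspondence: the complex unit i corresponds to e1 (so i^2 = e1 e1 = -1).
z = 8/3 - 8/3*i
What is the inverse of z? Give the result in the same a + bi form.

In blades: z = 8/3 - 8/3*e1.
With qbar = 8/3 + 8/3*e1 (scalar fixed, mapped units negated), z qbar = 128/9 (the sum of squared coefficients), so z^-1 = qbar / (128/9) = 3/16 + 3/16*e1; translating back:
Answer: 3/16 + 3/16*i


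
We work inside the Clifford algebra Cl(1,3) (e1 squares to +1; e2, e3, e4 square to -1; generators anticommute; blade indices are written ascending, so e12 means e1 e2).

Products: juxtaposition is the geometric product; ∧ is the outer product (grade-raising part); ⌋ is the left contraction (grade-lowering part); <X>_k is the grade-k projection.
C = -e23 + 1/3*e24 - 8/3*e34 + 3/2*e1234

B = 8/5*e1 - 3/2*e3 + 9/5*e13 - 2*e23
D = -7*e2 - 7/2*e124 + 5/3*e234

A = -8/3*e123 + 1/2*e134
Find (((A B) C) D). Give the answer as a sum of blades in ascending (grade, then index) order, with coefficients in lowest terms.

step 1: -16/3*e1 + 24/5*e2 + 9/10*e4 - 4*e12 - 3/4*e14 - 64/15*e23 + 4/5*e34 - e124
step 2: -32/15 + 1/3*e1 + 3/10*e2 + 9/10*e3 - 8/5*e4 - 29/20*e12 - 2*e13 + 116/15*e14 - 167/120*e23 - 548/45*e24 - 334/45*e34 + 187/20*e123 - 16/9*e124 + 919/45*e134 - 217/10*e234 + 137/12*e1234
step 3: -1813/45 - 3037/90*e1 + 1468/27*e2 + 7939/270*e3 + 3335/36*e4 - 5666/135*e12 - 19489/135*e13 - 377/90*e14 + 724/9*e23 - 163/15*e24 - 1481/8*e34 - 793/15*e123 + 874/15*e124 + 20929/240*e134 + 277/5*e234 - 2911/20*e1234
Answer: -1813/45 - 3037/90*e1 + 1468/27*e2 + 7939/270*e3 + 3335/36*e4 - 5666/135*e12 - 19489/135*e13 - 377/90*e14 + 724/9*e23 - 163/15*e24 - 1481/8*e34 - 793/15*e123 + 874/15*e124 + 20929/240*e134 + 277/5*e234 - 2911/20*e1234


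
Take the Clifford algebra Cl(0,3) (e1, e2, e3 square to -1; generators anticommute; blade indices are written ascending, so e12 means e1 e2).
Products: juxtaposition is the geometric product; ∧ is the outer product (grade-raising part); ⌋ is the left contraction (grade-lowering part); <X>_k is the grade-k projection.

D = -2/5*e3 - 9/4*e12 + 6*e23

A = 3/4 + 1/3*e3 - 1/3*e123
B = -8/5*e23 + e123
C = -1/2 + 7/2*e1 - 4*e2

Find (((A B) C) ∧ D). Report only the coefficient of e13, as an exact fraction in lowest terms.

step 1: -1/3 - 8/15*e1 - 8/15*e2 - 1/3*e12 - 6/5*e23 + 3/4*e123
step 2: -1/10 - 67/30*e1 + 13/30*e2 + 24/5*e3 + 25/6*e12 - 3*e13 - 81/40*e23 - 183/40*e123
step 3: 1/25*e3 + 9/40*e12 + 67/75*e13 - 58/75*e23 - 388/15*e123
Answer: 67/75


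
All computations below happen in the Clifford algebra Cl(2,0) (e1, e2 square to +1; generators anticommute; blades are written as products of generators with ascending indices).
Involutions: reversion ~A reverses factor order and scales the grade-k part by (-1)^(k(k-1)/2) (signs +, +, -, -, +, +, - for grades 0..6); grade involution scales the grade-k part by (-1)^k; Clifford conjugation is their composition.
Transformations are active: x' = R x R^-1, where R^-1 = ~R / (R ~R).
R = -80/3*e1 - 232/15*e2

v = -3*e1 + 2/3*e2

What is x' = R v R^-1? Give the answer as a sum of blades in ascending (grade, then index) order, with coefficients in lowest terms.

~R = -80/3*e1 - 232/15*e2, and R ~R = 213824/225, so R^-1 = ~R / (213824/225).
R v = 3136/45 - 2888/45*e1 e2
Answer: -9131/10023*e1 - 9806/3341*e2


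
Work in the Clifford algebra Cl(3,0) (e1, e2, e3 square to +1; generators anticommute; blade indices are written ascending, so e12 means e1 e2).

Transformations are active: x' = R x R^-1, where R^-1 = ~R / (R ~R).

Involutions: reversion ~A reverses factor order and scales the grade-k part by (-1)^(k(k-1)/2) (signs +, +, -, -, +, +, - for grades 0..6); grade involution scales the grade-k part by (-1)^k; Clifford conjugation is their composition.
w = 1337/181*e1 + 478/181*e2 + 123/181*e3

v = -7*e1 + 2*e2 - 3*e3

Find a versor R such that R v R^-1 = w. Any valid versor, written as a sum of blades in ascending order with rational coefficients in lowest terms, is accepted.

Key observation: q(v) = q(w) = 62 (sandwiches preserve the norm), so R = v + w = 70/181*e1 + 840/181*e2 - 420/181*e3 works whenever it is invertible — the component of v along it is kept and (v - w)/2 reverses, sending v to w.
Answer: 70/181*e1 + 840/181*e2 - 420/181*e3


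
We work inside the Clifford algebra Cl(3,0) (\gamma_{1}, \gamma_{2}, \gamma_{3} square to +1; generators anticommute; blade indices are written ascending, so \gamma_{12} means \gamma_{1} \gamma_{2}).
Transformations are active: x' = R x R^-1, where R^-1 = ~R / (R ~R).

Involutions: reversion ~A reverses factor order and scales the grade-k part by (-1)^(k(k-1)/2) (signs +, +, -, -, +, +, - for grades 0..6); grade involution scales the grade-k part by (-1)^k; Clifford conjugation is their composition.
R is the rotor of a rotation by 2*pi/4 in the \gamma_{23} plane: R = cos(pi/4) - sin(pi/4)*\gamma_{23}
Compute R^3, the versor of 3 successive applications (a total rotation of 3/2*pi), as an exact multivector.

Because a rotor carries half the rotation angle, composing 3 copies of this \gamma_{23}-plane rotor multiplies the phase: 3*(pi/4) = \frac{3 \pi}{4}, hence R^3 = cos(\frac{3 \pi}{4}) - sin(\frac{3 \pi}{4})*\gamma_{23}.
cos(\frac{3 \pi}{4}) = - \frac{\sqrt{2}}{2} and sin(\frac{3 \pi}{4}) = \frac{\sqrt{2}}{2}, so R^3 = - \frac{\sqrt{2}}{2} - \frac{\sqrt{2}}{2} \gamma_{23}. The net rotation is 3/2*pi; the rotor keeps the half-angle phase exactly.
Answer: - \frac{\sqrt{2}}{2} - \frac{\sqrt{2}}{2} \gamma_{23}


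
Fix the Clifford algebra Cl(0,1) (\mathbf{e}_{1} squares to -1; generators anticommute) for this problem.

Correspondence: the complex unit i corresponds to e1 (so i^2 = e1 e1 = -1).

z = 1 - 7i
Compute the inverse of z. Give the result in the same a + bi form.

In blades: z = 1 - 7 e_{1}.
With qbar = 1 + 7 e_{1} (scalar fixed, mapped units negated), z qbar = 50 (the sum of squared coefficients), so z^-1 = qbar / (50) = \frac{1}{50} + \frac{7}{50} e_{1}; translating back:
Answer: \frac{1}{50} + \frac{7}{50}i


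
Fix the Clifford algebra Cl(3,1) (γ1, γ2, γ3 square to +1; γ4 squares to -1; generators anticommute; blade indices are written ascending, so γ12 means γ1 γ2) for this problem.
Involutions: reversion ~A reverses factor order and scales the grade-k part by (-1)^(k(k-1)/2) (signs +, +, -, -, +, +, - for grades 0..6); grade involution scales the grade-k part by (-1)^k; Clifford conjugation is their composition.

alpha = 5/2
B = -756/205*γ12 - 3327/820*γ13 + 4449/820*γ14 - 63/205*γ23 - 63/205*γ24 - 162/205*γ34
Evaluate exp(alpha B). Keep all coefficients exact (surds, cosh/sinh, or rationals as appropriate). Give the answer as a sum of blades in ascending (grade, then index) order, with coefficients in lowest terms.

B^2 term by term: the squares give (-756/205)^2*(γ12)^2 + (-3327/820)^2*(γ13)^2 + (4449/820)^2*(γ14)^2 + (-63/205)^2*(γ23)^2 + (-63/205)^2*(γ24)^2 + (-162/205)^2*(γ34)^2 = 571536/42025*(-1) + 11068929/672400*(-1) + 19793601/672400*(+1) + 3969/42025*(-1) + 3969/42025*(+1) + 26244/42025*(+1) = 0 (each basis 2-blade squares to minus the product of its generators' squares); cross terms between blades sharing an index anticommute and cancel; the commuting (index-disjoint) pairs give grade-4 terms 2*c*c'*(blade product), which cancel blade by blade — γ1234: 244944/42025 - 209601/84050 - 280287/84050 = 0 — confirming B is simple. So B^2 = 0.
B^2 = 0, so the series closes: exp(alpha B) = 1 + alpha B (parabolic case).
Answer: 1 - 378/41*γ12 - 3327/328*γ13 + 4449/328*γ14 - 63/82*γ23 - 63/82*γ24 - 81/41*γ34


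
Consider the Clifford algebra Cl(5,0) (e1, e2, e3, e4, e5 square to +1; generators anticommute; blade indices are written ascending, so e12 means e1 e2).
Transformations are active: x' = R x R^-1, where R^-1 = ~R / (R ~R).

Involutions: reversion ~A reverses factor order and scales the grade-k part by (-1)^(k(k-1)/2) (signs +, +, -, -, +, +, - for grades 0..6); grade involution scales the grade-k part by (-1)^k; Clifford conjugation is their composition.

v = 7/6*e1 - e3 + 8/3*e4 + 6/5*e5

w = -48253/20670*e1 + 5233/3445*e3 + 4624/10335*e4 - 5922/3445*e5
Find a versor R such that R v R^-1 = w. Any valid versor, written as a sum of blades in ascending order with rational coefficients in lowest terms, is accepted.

R = v + w = -4023/3445*e1 + 1788/3445*e3 + 10728/3445*e4 - 1788/3445*e5 works: the equal norms (9821/900) guarantee its sandwich swaps v into w.
Answer: -4023/3445*e1 + 1788/3445*e3 + 10728/3445*e4 - 1788/3445*e5


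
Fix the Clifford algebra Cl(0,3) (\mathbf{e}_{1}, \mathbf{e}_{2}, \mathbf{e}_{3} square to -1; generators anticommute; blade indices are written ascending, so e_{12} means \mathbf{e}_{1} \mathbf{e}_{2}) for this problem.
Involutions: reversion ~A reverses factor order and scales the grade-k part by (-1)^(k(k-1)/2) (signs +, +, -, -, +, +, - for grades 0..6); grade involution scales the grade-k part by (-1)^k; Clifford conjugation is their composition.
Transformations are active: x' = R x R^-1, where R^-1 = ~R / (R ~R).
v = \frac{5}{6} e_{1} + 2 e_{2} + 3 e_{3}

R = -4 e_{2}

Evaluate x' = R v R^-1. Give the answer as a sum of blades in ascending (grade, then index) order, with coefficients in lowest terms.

~R = -4 e_{2}, and R ~R = -16, so R^-1 = ~R / (-16).
R v = 8 + \frac{10}{3} e_{12} - 12 e_{23}
Answer: -\frac{5}{6} e_{1} + 2 e_{2} - 3 e_{3}


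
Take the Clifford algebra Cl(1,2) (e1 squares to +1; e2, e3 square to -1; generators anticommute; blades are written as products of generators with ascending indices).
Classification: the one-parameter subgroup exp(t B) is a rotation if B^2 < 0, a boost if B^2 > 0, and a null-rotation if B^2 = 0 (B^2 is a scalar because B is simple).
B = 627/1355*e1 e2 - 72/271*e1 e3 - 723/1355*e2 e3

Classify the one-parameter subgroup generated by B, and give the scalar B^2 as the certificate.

B^2 term by term: the squares give (627/1355)^2*(e1 e2)^2 + (-72/271)^2*(e1 e3)^2 + (-723/1355)^2*(e2 e3)^2 = 393129/1836025*(+1) + 5184/73441*(+1) + 522729/1836025*(-1) = 0 (each basis 2-blade squares to minus the product of its generators' squares); cross terms between blades sharing an index anticommute and cancel. So B^2 = 0.
Answer: null-rotation, certificate B^2 = 0. One invariant decides it: the square 0 survives every conjugation, and its sign is exactly the classification.


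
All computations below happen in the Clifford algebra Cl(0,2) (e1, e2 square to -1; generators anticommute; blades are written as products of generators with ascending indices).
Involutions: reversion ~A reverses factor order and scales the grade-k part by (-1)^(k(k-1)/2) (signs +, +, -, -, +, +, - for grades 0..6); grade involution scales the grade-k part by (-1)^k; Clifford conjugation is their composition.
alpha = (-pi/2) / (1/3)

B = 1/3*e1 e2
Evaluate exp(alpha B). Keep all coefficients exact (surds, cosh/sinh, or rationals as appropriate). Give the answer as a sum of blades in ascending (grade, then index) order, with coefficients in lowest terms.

B^2 = (1/3)^2*(e1 e2)^2 = 1/9*(-1) = -1/9 (a basis 2-blade squares to minus the product of its generators' squares).
B^2 = -1/9 — circular case — the even/odd split gives cos and sin: l = 1/3, alpha*l = -pi/2, so exp(alpha B) = cos(-pi/2) + (sin(-pi/2)/(1/3))*B = 0 + (-3)*B.
Answer: -e1 e2


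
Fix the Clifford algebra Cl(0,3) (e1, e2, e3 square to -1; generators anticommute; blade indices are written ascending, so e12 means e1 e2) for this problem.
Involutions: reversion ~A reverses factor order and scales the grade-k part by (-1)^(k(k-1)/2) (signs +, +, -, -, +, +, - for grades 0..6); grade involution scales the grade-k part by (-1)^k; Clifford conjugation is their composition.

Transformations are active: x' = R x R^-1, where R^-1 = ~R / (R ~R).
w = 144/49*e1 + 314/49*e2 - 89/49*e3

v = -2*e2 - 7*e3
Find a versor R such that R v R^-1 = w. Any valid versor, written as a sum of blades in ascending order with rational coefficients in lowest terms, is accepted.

Why this works: both vectors square to -53, so q(v) = q(w) and R = v + w = 144/49*e1 + 216/49*e2 - 432/49*e3 carries v to w — its own direction survives, the complement (v - w)/2 flips.
Answer: 144/49*e1 + 216/49*e2 - 432/49*e3


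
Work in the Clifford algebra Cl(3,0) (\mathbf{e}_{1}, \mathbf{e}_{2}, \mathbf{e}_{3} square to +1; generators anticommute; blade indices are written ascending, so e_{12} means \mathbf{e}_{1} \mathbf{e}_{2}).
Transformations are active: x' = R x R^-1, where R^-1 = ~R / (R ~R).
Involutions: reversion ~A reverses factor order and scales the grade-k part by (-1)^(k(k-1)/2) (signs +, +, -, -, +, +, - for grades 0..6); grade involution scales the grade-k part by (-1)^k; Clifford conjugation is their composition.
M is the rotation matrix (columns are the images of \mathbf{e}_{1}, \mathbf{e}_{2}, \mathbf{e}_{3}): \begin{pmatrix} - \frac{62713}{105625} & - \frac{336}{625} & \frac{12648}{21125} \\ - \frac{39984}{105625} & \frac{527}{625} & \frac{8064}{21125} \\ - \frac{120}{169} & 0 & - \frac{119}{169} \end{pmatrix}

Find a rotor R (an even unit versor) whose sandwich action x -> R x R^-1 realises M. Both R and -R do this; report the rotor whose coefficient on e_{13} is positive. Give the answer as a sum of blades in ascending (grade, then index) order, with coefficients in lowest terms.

Method: write R = a + b12*e_{12} + b13*e_{13} + b23*e_{23} with a^2 + b12^2 + b13^2 + b23^2 = 1 (so R^-1 = ~R). Expanding the columns R e_j ~R gives tr M = 4a^2 - 1 and, from the antisymmetric part, M21 - M12 = -4a*b12, M13 - M31 = 4a*b13, M32 - M23 = -4a*b23.
Here tr M = -\frac{1921}{4225}, so a^2 = (1 + tr M)/4 = \frac{576}{4225} and a = ±\frac{24}{65}. Taking a = \frac{24}{65}: M21 - M12 = \frac{672}{4225}, M13 - M31 = \frac{27648}{21125}, M32 - M23 = -\frac{8064}{21125}, giving b12 = -\frac{7}{65}, b13 = \frac{288}{325}, b23 = \frac{84}{325}, i.e. R = \frac{24}{65} - \frac{7}{65} e_{12} + \frac{288}{325} e_{13} + \frac{84}{325} e_{23}.
Its e_{13} coefficient is already positive.
Answer: \frac{24}{65} - \frac{7}{65} e_{12} + \frac{288}{325} e_{13} + \frac{84}{325} e_{23}. Sheet selection: the two-to-one cover makes ±R indistinguishable at the matrix level (trace -\frac{1921}{4225}), so uniqueness comes from the required sign on e_{13}.


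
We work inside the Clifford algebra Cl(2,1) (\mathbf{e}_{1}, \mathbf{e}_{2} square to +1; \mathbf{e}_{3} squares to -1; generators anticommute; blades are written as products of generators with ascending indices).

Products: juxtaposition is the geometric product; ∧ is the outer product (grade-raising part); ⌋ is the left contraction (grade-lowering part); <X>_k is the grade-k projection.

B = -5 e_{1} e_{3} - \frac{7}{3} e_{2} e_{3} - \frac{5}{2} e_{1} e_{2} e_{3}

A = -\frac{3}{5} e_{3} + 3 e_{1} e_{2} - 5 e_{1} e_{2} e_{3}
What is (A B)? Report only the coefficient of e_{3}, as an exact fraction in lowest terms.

step 1: \frac{25}{2} + \frac{44}{3} e_{1} - \frac{118}{5} e_{2} + \frac{15}{2} e_{3} - \frac{3}{2} e_{1} e_{2} - 7 e_{1} e_{3} + 15 e_{2} e_{3}
Answer: \frac{15}{2}


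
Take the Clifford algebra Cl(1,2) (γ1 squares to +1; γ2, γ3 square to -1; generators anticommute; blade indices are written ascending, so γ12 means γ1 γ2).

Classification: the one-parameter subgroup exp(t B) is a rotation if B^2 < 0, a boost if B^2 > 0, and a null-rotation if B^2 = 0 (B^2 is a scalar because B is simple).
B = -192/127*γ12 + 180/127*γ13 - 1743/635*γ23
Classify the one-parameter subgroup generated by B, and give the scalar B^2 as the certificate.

B^2 term by term: the squares give (-192/127)^2*(γ12)^2 + (180/127)^2*(γ13)^2 + (-1743/635)^2*(γ23)^2 = 36864/16129*(+1) + 32400/16129*(+1) + 3038049/403225*(-1) = -81/25 (each basis 2-blade squares to minus the product of its generators' squares); cross terms between blades sharing an index anticommute and cancel. So B^2 = -81/25.
Answer: rotation, certificate B^2 = -81/25. Key observation: B^2 = -81/25 is a conjugation invariant, so its sign decides the class regardless of the surface form of B.


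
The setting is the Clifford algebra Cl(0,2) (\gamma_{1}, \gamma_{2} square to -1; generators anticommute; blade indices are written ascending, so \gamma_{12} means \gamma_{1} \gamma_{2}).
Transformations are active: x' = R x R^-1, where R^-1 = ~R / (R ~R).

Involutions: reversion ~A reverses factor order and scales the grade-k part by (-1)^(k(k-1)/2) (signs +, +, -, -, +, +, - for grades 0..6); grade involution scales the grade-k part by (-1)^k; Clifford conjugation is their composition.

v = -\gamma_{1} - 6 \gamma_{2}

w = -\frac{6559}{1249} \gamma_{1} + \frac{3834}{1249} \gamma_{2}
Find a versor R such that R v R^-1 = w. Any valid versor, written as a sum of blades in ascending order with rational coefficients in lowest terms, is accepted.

Here q(v) = q(w) = -37; the classical choice R = v + w = -\frac{7808}{1249} \gamma_{1} - \frac{3660}{1249} \gamma_{2} then realises v -> w under the sandwich.
Answer: -\frac{7808}{1249} \gamma_{1} - \frac{3660}{1249} \gamma_{2}


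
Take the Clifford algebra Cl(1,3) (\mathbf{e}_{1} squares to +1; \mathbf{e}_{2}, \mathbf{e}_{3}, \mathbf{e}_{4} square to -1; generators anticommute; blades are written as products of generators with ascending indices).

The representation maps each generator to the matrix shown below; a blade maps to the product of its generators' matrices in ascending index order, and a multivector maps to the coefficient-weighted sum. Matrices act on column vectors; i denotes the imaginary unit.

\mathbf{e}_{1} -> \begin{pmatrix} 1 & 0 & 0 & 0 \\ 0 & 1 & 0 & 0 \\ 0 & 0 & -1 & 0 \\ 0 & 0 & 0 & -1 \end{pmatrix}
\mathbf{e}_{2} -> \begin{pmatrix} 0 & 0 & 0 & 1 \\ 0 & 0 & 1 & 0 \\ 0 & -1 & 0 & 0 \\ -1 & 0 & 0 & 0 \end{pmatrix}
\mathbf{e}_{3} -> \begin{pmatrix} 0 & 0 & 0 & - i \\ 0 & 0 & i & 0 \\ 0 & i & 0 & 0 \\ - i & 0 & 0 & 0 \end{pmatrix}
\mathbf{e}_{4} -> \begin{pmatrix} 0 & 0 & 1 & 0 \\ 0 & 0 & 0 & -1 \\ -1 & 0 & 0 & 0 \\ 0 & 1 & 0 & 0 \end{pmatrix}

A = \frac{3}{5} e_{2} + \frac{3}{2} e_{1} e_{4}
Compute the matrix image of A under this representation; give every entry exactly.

Bivector images (products of the table entries): rho(e_{1} e_{4}) = rho(\mathbf{e}_{1})rho(\mathbf{e}_{4}) = \begin{pmatrix} 0 & 0 & 1 & 0 \\ 0 & 0 & 0 & -1 \\ 1 & 0 & 0 & 0 \\ 0 & -1 & 0 & 0 \end{pmatrix}.
M = (\frac{3}{5})*rho(e_{2}) + (\frac{3}{2})*rho(e_{1} e_{4}), summed entrywise:
Answer: \begin{pmatrix} 0 & 0 & \frac{3}{2} & \frac{3}{5} \\ 0 & 0 & \frac{3}{5} & - \frac{3}{2} \\ \frac{3}{2} & - \frac{3}{5} & 0 & 0 \\ - \frac{3}{5} & - \frac{3}{2} & 0 & 0 \end{pmatrix}


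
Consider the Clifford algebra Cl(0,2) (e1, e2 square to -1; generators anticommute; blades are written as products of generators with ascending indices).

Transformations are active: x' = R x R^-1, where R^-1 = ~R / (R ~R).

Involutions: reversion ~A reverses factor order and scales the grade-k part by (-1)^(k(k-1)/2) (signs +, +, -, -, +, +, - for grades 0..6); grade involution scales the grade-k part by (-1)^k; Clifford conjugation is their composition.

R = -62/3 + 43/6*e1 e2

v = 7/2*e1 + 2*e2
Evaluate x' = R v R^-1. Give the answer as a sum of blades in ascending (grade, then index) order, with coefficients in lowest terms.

~R = -62/3 - 43/6*e1 e2, and R ~R = 17225/36, so R^-1 = ~R / (17225/36).
R v = -260/3*e1 - 65/4*e2
Answer: 2113/530*e1 - 158/265*e2


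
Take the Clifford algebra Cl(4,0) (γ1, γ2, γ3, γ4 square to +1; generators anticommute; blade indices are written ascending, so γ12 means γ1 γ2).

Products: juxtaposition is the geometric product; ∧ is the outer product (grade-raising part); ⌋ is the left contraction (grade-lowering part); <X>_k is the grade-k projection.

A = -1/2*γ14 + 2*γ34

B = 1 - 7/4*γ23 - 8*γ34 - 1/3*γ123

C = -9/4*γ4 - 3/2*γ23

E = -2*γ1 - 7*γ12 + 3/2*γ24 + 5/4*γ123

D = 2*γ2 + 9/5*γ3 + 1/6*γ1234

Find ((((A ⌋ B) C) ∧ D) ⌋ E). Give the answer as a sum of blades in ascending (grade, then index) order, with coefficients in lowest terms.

step 1: 16
step 2: -36*γ4 - 24*γ23
step 3: 72*γ24 + 324/5*γ34
step 4: -108
Answer: -108


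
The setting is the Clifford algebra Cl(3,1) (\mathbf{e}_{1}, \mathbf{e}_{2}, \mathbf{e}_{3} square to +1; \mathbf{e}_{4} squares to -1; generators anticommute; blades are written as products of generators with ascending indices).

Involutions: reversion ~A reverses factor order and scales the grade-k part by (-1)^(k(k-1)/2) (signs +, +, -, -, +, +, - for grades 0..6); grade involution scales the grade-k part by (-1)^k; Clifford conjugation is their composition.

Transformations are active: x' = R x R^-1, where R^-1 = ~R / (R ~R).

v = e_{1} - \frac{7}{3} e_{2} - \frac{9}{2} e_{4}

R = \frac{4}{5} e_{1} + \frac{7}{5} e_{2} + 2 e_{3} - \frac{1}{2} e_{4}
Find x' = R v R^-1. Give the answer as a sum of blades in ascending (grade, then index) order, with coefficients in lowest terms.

~R = \frac{4}{5} e_{1} + \frac{7}{5} e_{2} + 2 e_{3} - \frac{1}{2} e_{4}, and R ~R = \frac{127}{20}, so R^-1 = ~R / (\frac{127}{20}).
R v = -\frac{283}{60} - \frac{49}{15} e_{1} e_{2} - 2 e_{1} e_{3} - \frac{31}{10} e_{1} e_{4} + \frac{14}{3} e_{2} e_{3} - \frac{112}{15} e_{2} e_{4} - 9 e_{3} e_{4}
Answer: -\frac{4169}{1905} e_{1} + \frac{161}{635} e_{2} - \frac{1132}{381} e_{3} + \frac{3995}{762} e_{4}


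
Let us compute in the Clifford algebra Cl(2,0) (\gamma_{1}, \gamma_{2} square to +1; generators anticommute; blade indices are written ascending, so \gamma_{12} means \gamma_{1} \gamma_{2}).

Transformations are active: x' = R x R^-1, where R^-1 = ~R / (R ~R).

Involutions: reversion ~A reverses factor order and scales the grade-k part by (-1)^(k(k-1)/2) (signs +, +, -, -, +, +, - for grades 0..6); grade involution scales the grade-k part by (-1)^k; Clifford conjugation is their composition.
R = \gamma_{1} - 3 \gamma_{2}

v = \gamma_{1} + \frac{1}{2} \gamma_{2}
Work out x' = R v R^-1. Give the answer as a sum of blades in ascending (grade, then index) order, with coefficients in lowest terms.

~R = \gamma_{1} - 3 \gamma_{2}, and R ~R = 10, so R^-1 = ~R / (10).
R v = -\frac{1}{2} + \frac{7}{2} \gamma_{12}
Answer: -\frac{11}{10} \gamma_{1} - \frac{1}{5} \gamma_{2}


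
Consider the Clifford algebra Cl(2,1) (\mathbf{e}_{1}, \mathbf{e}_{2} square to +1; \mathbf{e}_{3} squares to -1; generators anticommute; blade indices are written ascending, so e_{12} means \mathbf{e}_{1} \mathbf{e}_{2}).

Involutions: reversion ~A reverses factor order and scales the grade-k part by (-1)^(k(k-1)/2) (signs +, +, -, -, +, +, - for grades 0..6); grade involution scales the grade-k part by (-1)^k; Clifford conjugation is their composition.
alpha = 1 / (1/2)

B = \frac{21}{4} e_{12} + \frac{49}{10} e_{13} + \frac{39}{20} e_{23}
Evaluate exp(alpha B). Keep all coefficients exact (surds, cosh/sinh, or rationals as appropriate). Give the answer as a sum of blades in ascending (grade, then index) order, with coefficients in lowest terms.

B^2 term by term: the squares give (\frac{21}{4})^2*(e_{12})^2 + (\frac{49}{10})^2*(e_{13})^2 + (\frac{39}{20})^2*(e_{23})^2 = \frac{441}{16}*(-1) + \frac{2401}{100}*(+1) + \frac{1521}{400}*(+1) = \frac{1}{4} (each basis 2-blade squares to minus the product of its generators' squares); cross terms between blades sharing an index anticommute and cancel. So B^2 = \frac{1}{4}.
B^2 = \frac{1}{4} — the series telescopes hyperbolically here: l = \frac{1}{2}, alpha*l = 1, so exp(alpha B) = cosh(1) + (sinh(1)/(\frac{1}{2}))*B = \cosh{\left(1 \right)} + (2 \sinh{\left(1 \right)})*B.
Answer: \cosh{\left(1 \right)} + \frac{21 \sinh{\left(1 \right)}}{2} e_{12} + \frac{49 \sinh{\left(1 \right)}}{5} e_{13} + \frac{39 \sinh{\left(1 \right)}}{10} e_{23}


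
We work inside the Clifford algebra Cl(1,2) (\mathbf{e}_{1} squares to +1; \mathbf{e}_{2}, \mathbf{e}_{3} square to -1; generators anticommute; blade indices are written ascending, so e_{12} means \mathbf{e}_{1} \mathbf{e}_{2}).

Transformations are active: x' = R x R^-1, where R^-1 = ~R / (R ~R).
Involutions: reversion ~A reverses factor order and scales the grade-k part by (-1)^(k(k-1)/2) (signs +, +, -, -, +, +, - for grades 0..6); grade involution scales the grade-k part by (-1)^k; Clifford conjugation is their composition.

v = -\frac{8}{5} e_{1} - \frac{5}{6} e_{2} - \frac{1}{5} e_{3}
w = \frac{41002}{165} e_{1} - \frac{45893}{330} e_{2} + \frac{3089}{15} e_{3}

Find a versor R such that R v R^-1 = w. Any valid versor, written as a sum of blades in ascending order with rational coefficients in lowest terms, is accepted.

The midline construction: v and w both square to \frac{1643}{900}, so reflecting in their sum \frac{40738}{165} e_{1} - \frac{23084}{165} e_{2} + \frac{3086}{15} e_{3} exchanges them.
Answer: \frac{40738}{165} e_{1} - \frac{23084}{165} e_{2} + \frac{3086}{15} e_{3}


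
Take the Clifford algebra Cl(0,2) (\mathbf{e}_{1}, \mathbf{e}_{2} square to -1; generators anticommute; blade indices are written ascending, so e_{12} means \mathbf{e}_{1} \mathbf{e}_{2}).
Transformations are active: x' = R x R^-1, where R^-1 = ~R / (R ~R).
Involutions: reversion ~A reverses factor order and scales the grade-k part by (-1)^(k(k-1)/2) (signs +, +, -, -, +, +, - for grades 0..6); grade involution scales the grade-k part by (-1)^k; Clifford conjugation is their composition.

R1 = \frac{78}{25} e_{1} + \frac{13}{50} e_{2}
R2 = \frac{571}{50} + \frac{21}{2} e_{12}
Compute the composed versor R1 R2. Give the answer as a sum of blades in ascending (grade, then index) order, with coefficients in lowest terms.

Distribute over the terms of R1 (each basis-blade product reordered to ascending indices, repeated generators contracted through their squares):
(\frac{78}{25} e_{1}) R2 = \frac{22269}{625} e_{1} - \frac{819}{25} e_{2}
(\frac{13}{50} e_{2}) R2 = \frac{273}{100} e_{1} + \frac{7423}{2500} e_{2}
Summing the partial products and collecting blades:
Answer: \frac{95901}{2500} e_{1} - \frac{74477}{2500} e_{2}


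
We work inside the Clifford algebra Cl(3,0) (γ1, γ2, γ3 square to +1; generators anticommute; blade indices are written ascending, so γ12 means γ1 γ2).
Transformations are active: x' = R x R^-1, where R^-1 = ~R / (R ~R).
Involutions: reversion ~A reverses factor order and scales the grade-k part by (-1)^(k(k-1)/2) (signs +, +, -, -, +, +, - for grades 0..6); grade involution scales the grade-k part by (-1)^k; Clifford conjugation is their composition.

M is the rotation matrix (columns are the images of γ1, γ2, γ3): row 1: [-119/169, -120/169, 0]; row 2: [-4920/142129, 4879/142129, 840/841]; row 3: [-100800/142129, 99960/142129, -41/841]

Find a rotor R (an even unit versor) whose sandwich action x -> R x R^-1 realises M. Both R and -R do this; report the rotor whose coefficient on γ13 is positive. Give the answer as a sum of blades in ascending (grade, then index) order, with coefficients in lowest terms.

Method: write R = a + b12*γ12 + b13*γ13 + b23*γ23 with a^2 + b12^2 + b13^2 + b23^2 = 1 (so R^-1 = ~R). Expanding the columns R e_j ~R gives tr M = 4a^2 - 1 and, from the antisymmetric part, M21 - M12 = -4a*b12, M13 - M31 = 4a*b13, M32 - M23 = -4a*b23.
Here tr M = -102129/142129, so a^2 = (1 + tr M)/4 = 10000/142129 and a = ±100/377. Taking a = 100/377: M21 - M12 = 96000/142129, M13 - M31 = 100800/142129, M32 - M23 = -42000/142129, giving b12 = -240/377, b13 = 252/377, b23 = 105/377, i.e. R = 100/377 - 240/377*γ12 + 252/377*γ13 + 105/377*γ23.
Its γ13 coefficient is already positive.
Answer: 100/377 - 240/377*γ12 + 252/377*γ13 + 105/377*γ23. Note: both R and -R realise this M (trace -102129/142129); the covering map identifies them, and the γ13-coefficient sign is the tie-breaker.


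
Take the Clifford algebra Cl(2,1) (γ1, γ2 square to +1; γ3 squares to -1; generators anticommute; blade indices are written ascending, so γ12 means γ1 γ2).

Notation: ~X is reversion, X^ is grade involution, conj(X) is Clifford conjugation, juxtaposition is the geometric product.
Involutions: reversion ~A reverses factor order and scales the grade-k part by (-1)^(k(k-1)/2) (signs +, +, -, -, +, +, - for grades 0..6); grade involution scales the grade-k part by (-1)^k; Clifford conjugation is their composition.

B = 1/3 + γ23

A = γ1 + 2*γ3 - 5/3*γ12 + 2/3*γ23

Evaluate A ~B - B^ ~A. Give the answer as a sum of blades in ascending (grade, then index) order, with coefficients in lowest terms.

first term: -2/3 + 1/3*γ1 - 2*γ2 + 2/3*γ3 - 5/9*γ12 + 5/3*γ13 + 2/9*γ23 - γ123
second term: -2/3 + 1/3*γ1 - 2*γ2 + 2/3*γ3 + 5/9*γ12 - 5/3*γ13 - 2/9*γ23 + γ123
Answer: -10/9*γ12 + 10/3*γ13 + 4/9*γ23 - 2*γ123


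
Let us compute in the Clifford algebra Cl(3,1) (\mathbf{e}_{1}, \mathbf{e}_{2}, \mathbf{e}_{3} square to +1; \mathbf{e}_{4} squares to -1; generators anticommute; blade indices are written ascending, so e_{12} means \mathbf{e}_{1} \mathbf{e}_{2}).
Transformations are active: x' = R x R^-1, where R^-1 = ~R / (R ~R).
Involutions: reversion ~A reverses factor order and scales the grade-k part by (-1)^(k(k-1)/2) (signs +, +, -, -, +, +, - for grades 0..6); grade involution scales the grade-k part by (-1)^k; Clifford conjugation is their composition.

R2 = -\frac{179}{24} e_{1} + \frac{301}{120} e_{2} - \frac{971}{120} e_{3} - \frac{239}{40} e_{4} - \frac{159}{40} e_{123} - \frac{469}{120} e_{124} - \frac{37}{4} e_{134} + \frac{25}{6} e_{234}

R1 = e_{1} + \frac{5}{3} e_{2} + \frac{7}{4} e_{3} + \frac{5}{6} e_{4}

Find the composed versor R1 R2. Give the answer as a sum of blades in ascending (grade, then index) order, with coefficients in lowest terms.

Distribute over the terms of R1 (each basis-blade product reordered to ascending indices, repeated generators contracted through their squares):
(e_{1}) R2 = -\frac{179}{24} + \frac{301}{120} e_{12} - \frac{971}{120} e_{13} - \frac{239}{40} e_{14} - \frac{159}{40} e_{23} - \frac{469}{120} e_{24} - \frac{37}{4} e_{34} + \frac{25}{6} e_{1234}
(\frac{5}{3} e_{2}) R2 = \frac{301}{72} + \frac{895}{72} e_{12} + \frac{53}{8} e_{13} + \frac{469}{72} e_{14} - \frac{971}{72} e_{23} - \frac{239}{24} e_{24} + \frac{125}{18} e_{34} + \frac{185}{12} e_{1234}
(\frac{7}{4} e_{3}) R2 = -\frac{6797}{480} - \frac{1113}{160} e_{12} + \frac{1253}{96} e_{13} + \frac{259}{16} e_{14} - \frac{2107}{480} e_{23} - \frac{175}{24} e_{24} - \frac{1673}{160} e_{34} - \frac{3283}{480} e_{1234}
(\frac{5}{6} e_{4}) R2 = \frac{239}{48} + \frac{469}{144} e_{12} + \frac{185}{24} e_{13} + \frac{895}{144} e_{14} - \frac{125}{36} e_{23} - \frac{301}{144} e_{24} + \frac{971}{144} e_{34} + \frac{53}{16} e_{1234}
Summing the partial products and collecting blades:
Answer: -\frac{17941}{1440} + \frac{1079}{96} e_{12} + \frac{3087}{160} e_{13} + \frac{2753}{120} e_{14} - \frac{2431}{96} e_{23} - \frac{16739}{720} e_{24} - \frac{963}{160} e_{34} + \frac{2569}{160} e_{1234}


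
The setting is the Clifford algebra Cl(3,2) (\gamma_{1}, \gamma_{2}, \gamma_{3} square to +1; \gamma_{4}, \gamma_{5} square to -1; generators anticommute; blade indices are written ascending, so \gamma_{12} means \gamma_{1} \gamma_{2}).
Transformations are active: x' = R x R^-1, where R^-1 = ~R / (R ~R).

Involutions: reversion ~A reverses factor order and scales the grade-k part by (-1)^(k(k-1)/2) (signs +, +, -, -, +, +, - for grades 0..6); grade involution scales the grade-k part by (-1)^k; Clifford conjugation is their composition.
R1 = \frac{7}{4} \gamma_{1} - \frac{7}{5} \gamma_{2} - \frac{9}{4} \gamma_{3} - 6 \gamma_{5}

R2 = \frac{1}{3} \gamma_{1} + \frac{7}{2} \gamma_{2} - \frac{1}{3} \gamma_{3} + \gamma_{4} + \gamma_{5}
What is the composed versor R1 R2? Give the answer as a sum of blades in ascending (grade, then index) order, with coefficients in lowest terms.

Distribute over the terms of R1 (each basis-blade product reordered to ascending indices, repeated generators contracted through their squares):
(\frac{7}{4} \gamma_{1}) R2 = \frac{7}{12} + \frac{49}{8} \gamma_{12} - \frac{7}{12} \gamma_{13} + \frac{7}{4} \gamma_{14} + \frac{7}{4} \gamma_{15}
(-\frac{7}{5} \gamma_{2}) R2 = -\frac{49}{10} + \frac{7}{15} \gamma_{12} + \frac{7}{15} \gamma_{23} - \frac{7}{5} \gamma_{24} - \frac{7}{5} \gamma_{25}
(-\frac{9}{4} \gamma_{3}) R2 = \frac{3}{4} + \frac{3}{4} \gamma_{13} + \frac{63}{8} \gamma_{23} - \frac{9}{4} \gamma_{34} - \frac{9}{4} \gamma_{35}
(-6 \gamma_{5}) R2 = 6 + 2 \gamma_{15} + 21 \gamma_{25} - 2 \gamma_{35} + 6 \gamma_{45}
Summing the partial products and collecting blades:
Answer: \frac{73}{30} + \frac{791}{120} \gamma_{12} + \frac{1}{6} \gamma_{13} + \frac{7}{4} \gamma_{14} + \frac{15}{4} \gamma_{15} + \frac{1001}{120} \gamma_{23} - \frac{7}{5} \gamma_{24} + \frac{98}{5} \gamma_{25} - \frac{9}{4} \gamma_{34} - \frac{17}{4} \gamma_{35} + 6 \gamma_{45}


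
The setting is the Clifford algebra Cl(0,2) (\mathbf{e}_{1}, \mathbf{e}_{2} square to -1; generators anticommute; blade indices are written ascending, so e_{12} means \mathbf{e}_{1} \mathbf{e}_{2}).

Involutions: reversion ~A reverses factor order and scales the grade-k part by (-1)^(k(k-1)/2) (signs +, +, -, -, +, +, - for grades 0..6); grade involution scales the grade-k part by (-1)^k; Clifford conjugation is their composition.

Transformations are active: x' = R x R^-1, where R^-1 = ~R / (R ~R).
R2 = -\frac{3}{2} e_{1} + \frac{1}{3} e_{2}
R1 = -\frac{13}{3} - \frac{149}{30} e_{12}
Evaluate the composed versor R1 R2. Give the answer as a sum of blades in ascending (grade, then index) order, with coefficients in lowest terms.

Distribute over the terms of R1 (each basis-blade product reordered to ascending indices, repeated generators contracted through their squares):
(-\frac{13}{3}) R2 = \frac{13}{2} e_{1} - \frac{13}{9} e_{2}
(-\frac{149}{30} e_{12}) R2 = \frac{149}{90} e_{1} + \frac{149}{20} e_{2}
Summing the partial products and collecting blades:
Answer: \frac{367}{45} e_{1} + \frac{1081}{180} e_{2}


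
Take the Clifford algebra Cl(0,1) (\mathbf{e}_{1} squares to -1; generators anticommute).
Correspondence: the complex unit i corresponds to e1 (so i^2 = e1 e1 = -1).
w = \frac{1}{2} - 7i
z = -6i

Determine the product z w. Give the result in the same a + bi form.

In blades: z = -6 e_{1}, w = \frac{1}{2} - 7 e_{1}.
Distribute z over w term by term (generator squares from the signature, products reordered to ascending indices): (-6 e_{1})*w = -42 - 3 e_{1}.
Sum: -42 - 3 e_{1}; translating back through the correspondence:
Answer: -42 - 3i
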